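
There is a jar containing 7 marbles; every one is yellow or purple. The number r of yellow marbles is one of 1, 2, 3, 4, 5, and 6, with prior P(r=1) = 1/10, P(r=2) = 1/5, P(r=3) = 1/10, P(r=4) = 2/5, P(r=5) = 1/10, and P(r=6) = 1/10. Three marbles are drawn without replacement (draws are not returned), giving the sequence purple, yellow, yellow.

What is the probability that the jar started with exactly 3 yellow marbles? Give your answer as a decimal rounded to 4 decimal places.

0.0930

For each hypothesis, P(data | H) works out to: P(data | r = 1) = (6/7)(1/6)(0/5) = 0; P(data | r = 2) = (5/7)(2/6)(1/5) = 1/21; P(data | r = 3) = (4/7)(3/6)(2/5) = 4/35; P(data | r = 4) = (3/7)(4/6)(3/5) = 6/35; P(data | r = 5) = (2/7)(5/6)(4/5) = 4/21; P(data | r = 6) = (1/7)(6/6)(5/5) = 1/7.
Multiplying each by its prior: 1/10 · 0 = 0, 1/5 · 1/21 = 1/105, 1/10 · 4/35 = 2/175, 2/5 · 6/35 = 12/175, 1/10 · 4/21 = 2/105, 1/10 · 1/7 = 1/70; these sum to 43/350.
Hence P(r = 3 | data) = (2/175) / (43/350) = 4/43.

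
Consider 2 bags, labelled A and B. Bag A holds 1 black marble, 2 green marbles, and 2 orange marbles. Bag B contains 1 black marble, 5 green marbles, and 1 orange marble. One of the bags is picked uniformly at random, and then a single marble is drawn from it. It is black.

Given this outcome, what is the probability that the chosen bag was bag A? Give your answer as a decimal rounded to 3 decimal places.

Compute the likelihood of this draw for each case: P(data | bag A) = (1/5) = 1/5; P(data | bag B) = (1/7) = 1/7.
The prior-weighted likelihoods are 1/2 · 1/5 = 1/10, 1/2 · 1/7 = 1/14; with total 6/35.
By Bayes' rule, P(bag A | data) = (1/10) / (6/35) = 7/12.

0.583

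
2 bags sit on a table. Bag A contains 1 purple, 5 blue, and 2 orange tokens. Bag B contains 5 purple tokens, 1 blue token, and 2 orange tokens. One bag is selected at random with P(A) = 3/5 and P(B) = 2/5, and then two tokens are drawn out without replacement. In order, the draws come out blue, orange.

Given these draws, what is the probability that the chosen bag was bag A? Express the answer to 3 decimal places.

Compute the likelihood of the observed sequence for each case: P(data | bag A) = (5/8)(2/7) = 5/28; P(data | bag B) = (1/8)(2/7) = 1/28.
Multiplying each by its prior: 3/5 · 5/28 = 3/28, 2/5 · 1/28 = 1/70; with total 17/140.
By Bayes' rule, P(bag A | data) = (3/28) / (17/140) = 15/17.

0.882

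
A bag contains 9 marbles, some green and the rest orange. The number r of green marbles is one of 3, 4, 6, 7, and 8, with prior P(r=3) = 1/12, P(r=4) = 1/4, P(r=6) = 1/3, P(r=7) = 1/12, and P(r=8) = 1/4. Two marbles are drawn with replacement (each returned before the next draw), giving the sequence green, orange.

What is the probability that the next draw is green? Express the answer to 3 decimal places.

Compute the likelihood of the observed sequence for each case: P(data | r = 3) = (3/9)(6/9) = 2/9; P(data | r = 4) = (4/9)(5/9) = 20/81; P(data | r = 6) = (6/9)(3/9) = 2/9; P(data | r = 7) = (7/9)(2/9) = 14/81; P(data | r = 8) = (8/9)(1/9) = 8/81.
Weighting by the prior gives 1/12 · 2/9 = 1/54, 1/4 · 20/81 = 5/81, 1/3 · 2/9 = 2/27, 1/12 · 14/81 = 7/486, 1/4 · 8/81 = 2/81; with total 47/243.
Dividing through by the total gives posterior P(r = 3 | data) = 9/94, P(r = 4 | data) = 15/47, P(r = 6 | data) = 18/47, P(r = 7 | data) = 7/94, P(r = 8 | data) = 6/47.
Averaging over the posterior, P(green next | data) = (1/3)(9/94) + (4/9)(15/47) + (2/3)(18/47) + (7/9)(7/94) + (8/9)(6/47) = 254/423.

0.600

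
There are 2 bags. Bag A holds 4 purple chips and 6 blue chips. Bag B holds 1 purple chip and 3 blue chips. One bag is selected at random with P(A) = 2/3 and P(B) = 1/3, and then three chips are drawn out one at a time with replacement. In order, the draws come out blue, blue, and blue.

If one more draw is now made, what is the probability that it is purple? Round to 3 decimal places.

0.326

For each hypothesis, P(data | H) works out to: P(data | bag A) = (6/10)(6/10)(6/10) = 0.216; P(data | bag B) = (3/4)(3/4)(3/4) = 0.42188.
The prior-weighted likelihoods are 2/3 · 0.216 = 0.144, 1/3 · 0.42188 = 0.14062; these sum to 0.28463.
Normalising, the posterior is P(bag A | data) = 0.50593, P(bag B | data) = 0.49407.
Averaging over the posterior, P(purple next | data) = (2/5)(0.50593) + (1/4)(0.49407) = 0.32589.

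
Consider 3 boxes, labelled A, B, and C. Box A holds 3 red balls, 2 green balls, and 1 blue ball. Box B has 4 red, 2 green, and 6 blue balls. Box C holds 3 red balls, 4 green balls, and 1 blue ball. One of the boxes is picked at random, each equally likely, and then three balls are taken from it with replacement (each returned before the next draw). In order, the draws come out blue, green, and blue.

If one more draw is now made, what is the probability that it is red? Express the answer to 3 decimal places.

Under each hypothesis, the probability of the observed sequence is: P(data | box A) = (1/6)(2/6)(1/6) = 0.0092593; P(data | box B) = (6/12)(2/12)(6/12) = 0.041667; P(data | box C) = (1/8)(4/8)(1/8) = 0.0078125.
Weighting by the prior gives 1/3 · 0.0092593 = 0.0030864, 1/3 · 0.041667 = 0.013889, 1/3 · 0.0078125 = 0.0026042; with total 0.019579.
Normalising, the posterior is P(box A | data) = 0.15764, P(box B | data) = 0.70936, P(box C | data) = 0.133.
The predictive probability is P(red next | data) = (1/2)(0.15764) + (1/3)(0.70936) + (3/8)(0.133) = 0.36515.

0.365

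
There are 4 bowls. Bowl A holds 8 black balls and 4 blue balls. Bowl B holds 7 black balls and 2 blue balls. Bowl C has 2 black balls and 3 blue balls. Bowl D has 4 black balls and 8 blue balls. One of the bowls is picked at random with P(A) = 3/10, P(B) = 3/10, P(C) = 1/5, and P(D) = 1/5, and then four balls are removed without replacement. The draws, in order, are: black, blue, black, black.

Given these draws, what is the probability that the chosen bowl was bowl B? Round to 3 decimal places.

For each hypothesis, P(data | H) works out to: P(data | bowl A) = (8/12)(4/11)(7/10)(6/9) = 0.11313; P(data | bowl B) = (7/9)(2/8)(6/7)(5/6) = 0.13889; P(data | bowl C) = (2/5)(3/4)(1/3)(0/2) = 0; P(data | bowl D) = (4/12)(8/11)(3/10)(2/9) = 0.016162.
Multiplying each by its prior: 3/10 · 0.11313 = 0.033939, 3/10 · 0.13889 = 0.041667, 1/5 · 0 = 0, 1/5 · 0.016162 = 0.0032323; these sum to 0.078838.
By Bayes' rule, P(bowl B | data) = (0.041667) / (0.078838) = 0.52851.

0.529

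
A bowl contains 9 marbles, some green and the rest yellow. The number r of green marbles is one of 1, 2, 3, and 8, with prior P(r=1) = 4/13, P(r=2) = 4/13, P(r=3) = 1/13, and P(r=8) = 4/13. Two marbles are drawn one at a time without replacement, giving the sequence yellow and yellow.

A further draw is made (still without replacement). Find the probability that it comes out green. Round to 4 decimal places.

For each hypothesis, P(data | H) works out to: P(data | r = 1) = (8/9)(7/8) = 7/9; P(data | r = 2) = (7/9)(6/8) = 7/12; P(data | r = 3) = (6/9)(5/8) = 5/12; P(data | r = 8) = (1/9)(0/8) = 0.
The prior-weighted likelihoods are 4/13 · 7/9 = 28/117, 4/13 · 7/12 = 7/39, 1/13 · 5/12 = 5/156, 4/13 · 0 = 0; summing to 211/468.
Dividing through by the total gives posterior P(r = 1 | data) = 0.53081, P(r = 2 | data) = 0.3981, P(r = 3 | data) = 0.07109, P(r = 8 | data) = 0.
Averaging over the posterior, P(green next | data) = (1/7)(0.53081) + (2/7)(0.3981) + (3/7)(0.07109) = 0.22004.

0.2200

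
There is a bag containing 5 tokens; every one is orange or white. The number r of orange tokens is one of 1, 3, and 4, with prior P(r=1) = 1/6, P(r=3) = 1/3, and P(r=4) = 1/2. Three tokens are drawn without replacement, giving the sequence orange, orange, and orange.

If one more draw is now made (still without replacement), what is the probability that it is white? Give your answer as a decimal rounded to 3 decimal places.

Compute the likelihood of the observed sequence for each case: P(data | r = 1) = (1/5)(0/4) = 0; P(data | r = 3) = (3/5)(2/4)(1/3) = 1/10; P(data | r = 4) = (4/5)(3/4)(2/3) = 2/5.
The prior-weighted likelihoods are 1/6 · 0 = 0, 1/3 · 1/10 = 1/30, 1/2 · 2/5 = 1/5; these sum to 7/30.
Dividing through by the total gives posterior P(r = 1 | data) = 0, P(r = 3 | data) = 1/7, P(r = 4 | data) = 6/7.
The predictive probability is P(white next | data) = (1)(1/7) + (1/2)(6/7) = 4/7.

0.571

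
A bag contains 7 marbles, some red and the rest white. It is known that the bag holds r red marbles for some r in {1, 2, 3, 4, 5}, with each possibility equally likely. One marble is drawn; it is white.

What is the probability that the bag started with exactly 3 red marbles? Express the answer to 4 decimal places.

For each hypothesis, P(data | H) works out to: P(data | r = 1) = (6/7) = 6/7; P(data | r = 2) = (5/7) = 5/7; P(data | r = 3) = (4/7) = 4/7; P(data | r = 4) = (3/7) = 3/7; P(data | r = 5) = (2/7) = 2/7.
The prior-weighted likelihoods are 1/5 · 6/7 = 6/35, 1/5 · 5/7 = 1/7, 1/5 · 4/7 = 4/35, 1/5 · 3/7 = 3/35, 1/5 · 2/7 = 2/35; with total 4/7.
Therefore the posterior P(r = 3 | data) = (4/35) / (4/7) = 1/5.

0.2000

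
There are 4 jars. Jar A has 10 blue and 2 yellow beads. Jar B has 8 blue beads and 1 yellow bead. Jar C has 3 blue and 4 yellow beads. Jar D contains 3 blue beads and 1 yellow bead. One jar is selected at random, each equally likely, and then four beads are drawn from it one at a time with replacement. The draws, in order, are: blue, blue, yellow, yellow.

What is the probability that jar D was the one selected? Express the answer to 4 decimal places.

0.2831

Compute the likelihood of the observed sequence for each case: P(data | jar A) = (10/12)(10/12)(2/12)(2/12) = 0.01929; P(data | jar B) = (8/9)(8/9)(1/9)(1/9) = 0.0097546; P(data | jar C) = (3/7)(3/7)(4/7)(4/7) = 0.059975; P(data | jar D) = (3/4)(3/4)(1/4)(1/4) = 0.035156.
Multiplying each by its prior: 1/4 · 0.01929 = 0.0048225, 1/4 · 0.0097546 = 0.0024387, 1/4 · 0.059975 = 0.014994, 1/4 · 0.035156 = 0.0087891; these sum to 0.031044.
By Bayes' rule, P(jar D | data) = (0.0087891) / (0.031044) = 0.28312.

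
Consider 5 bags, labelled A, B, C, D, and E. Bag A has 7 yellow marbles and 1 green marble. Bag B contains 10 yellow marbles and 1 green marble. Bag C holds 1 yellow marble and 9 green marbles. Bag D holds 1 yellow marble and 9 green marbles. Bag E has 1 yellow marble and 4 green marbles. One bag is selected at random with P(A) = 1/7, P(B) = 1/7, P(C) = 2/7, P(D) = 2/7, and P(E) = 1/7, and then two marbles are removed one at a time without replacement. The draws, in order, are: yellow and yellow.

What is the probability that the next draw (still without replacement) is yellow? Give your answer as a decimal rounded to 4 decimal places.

0.8623

Compute the likelihood of the observed sequence for each case: P(data | bag A) = (7/8)(6/7) = 3/4; P(data | bag B) = (10/11)(9/10) = 9/11; P(data | bag C) = (1/10)(0/9) = 0; P(data | bag D) = (1/10)(0/9) = 0; P(data | bag E) = (1/5)(0/4) = 0.
Multiplying each by its prior: 1/7 · 3/4 = 3/28, 1/7 · 9/11 = 9/77, 2/7 · 0 = 0, 2/7 · 0 = 0, 1/7 · 0 = 0; with total 69/308.
Normalising, the posterior is P(bag A | data) = 11/23, P(bag B | data) = 12/23, P(bag C | data) = 0, P(bag D | data) = 0, P(bag E | data) = 0.
The predictive probability is P(yellow next | data) = (5/6)(11/23) + (8/9)(12/23) = 119/138.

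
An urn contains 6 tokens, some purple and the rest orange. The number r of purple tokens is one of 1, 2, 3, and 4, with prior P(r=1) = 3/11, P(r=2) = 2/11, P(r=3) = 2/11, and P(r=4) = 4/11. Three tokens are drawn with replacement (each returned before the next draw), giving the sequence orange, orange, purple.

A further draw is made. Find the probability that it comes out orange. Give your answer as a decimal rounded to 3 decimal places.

The likelihood of the observed sequence under each hypothesis: P(data | r = 1) = (5/6)(5/6)(1/6) = 0.11574; P(data | r = 2) = (4/6)(4/6)(2/6) = 0.14815; P(data | r = 3) = (3/6)(3/6)(3/6) = 0.125; P(data | r = 4) = (2/6)(2/6)(4/6) = 0.074074.
The prior-weighted likelihoods are 3/11 · 0.11574 = 0.031566, 2/11 · 0.14815 = 0.026936, 2/11 · 0.125 = 0.022727, 4/11 · 0.074074 = 0.026936; these sum to 0.10816.
Normalising, the posterior is P(r = 1 | data) = 0.29183, P(r = 2 | data) = 0.24903, P(r = 3 | data) = 0.21012, P(r = 4 | data) = 0.24903.
So P(orange next | data) = Σ P(orange next | H) P(H | data) = (5/6)(0.29183) + (2/3)(0.24903) + (1/2)(0.21012) + (1/3)(0.24903) = 0.59728.

0.597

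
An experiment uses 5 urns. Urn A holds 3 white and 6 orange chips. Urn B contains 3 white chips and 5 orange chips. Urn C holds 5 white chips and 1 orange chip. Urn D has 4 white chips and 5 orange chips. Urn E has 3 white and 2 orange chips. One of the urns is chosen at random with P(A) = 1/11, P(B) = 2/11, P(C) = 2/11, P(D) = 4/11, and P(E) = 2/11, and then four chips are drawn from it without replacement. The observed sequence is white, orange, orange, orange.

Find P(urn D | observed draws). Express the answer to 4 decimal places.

The likelihood of the observed sequence under each hypothesis: P(data | urn A) = (3/9)(6/8)(5/7)(4/6) = 5/42; P(data | urn B) = (3/8)(5/7)(4/6)(3/5) = 3/28; P(data | urn C) = (5/6)(1/5)(0/4) = 0; P(data | urn D) = (4/9)(5/8)(4/7)(3/6) = 5/63; P(data | urn E) = (3/5)(2/4)(1/3)(0/2) = 0.
The prior-weighted likelihoods are 1/11 · 5/42 = 5/462, 2/11 · 3/28 = 3/154, 2/11 · 0 = 0, 4/11 · 5/63 = 20/693, 2/11 · 0 = 0; with total 41/693.
Therefore the posterior P(urn D | data) = (20/693) / (41/693) = 20/41.

0.4878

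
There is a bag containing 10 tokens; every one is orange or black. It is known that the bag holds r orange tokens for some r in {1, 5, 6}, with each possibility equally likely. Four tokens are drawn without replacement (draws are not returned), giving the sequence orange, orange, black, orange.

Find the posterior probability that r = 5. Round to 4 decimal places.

0.3846

The likelihood of the observed sequence under each hypothesis: P(data | r = 1) = (1/10)(0/9) = 0; P(data | r = 5) = (5/10)(4/9)(5/8)(3/7) = 5/84; P(data | r = 6) = (6/10)(5/9)(4/8)(4/7) = 2/21.
Multiplying each by its prior: 1/3 · 0 = 0, 1/3 · 5/84 = 5/252, 1/3 · 2/21 = 2/63; these sum to 13/252.
So P(r = 5 | data) = (5/252) / (13/252) = 5/13.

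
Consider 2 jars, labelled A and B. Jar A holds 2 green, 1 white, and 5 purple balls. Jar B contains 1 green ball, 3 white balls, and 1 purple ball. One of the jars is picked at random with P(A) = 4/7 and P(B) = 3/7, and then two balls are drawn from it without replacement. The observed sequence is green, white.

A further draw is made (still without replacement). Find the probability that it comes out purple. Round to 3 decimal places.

0.454

The likelihood of the observed sequence under each hypothesis: P(data | jar A) = (2/8)(1/7) = 1/28; P(data | jar B) = (1/5)(3/4) = 3/20.
Weighting by the prior gives 4/7 · 1/28 = 1/49, 3/7 · 3/20 = 9/140; summing to 83/980.
The posterior is then P(jar A | data) = 20/83, P(jar B | data) = 63/83.
Averaging over the posterior, P(purple next | data) = (5/6)(20/83) + (1/3)(63/83) = 113/249.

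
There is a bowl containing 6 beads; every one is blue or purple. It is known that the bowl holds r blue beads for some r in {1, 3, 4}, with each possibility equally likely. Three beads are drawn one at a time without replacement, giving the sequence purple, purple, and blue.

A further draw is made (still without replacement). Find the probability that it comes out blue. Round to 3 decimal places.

0.435

For each hypothesis, P(data | H) works out to: P(data | r = 1) = (5/6)(4/5)(1/4) = 1/6; P(data | r = 3) = (3/6)(2/5)(3/4) = 3/20; P(data | r = 4) = (2/6)(1/5)(4/4) = 1/15.
The prior-weighted likelihoods are 1/3 · 1/6 = 1/18, 1/3 · 3/20 = 1/20, 1/3 · 1/15 = 1/45; summing to 23/180.
The posterior is then P(r = 1 | data) = 10/23, P(r = 3 | data) = 9/23, P(r = 4 | data) = 4/23.
The predictive probability is P(blue next | data) = (0)(10/23) + (2/3)(9/23) + (1)(4/23) = 10/23.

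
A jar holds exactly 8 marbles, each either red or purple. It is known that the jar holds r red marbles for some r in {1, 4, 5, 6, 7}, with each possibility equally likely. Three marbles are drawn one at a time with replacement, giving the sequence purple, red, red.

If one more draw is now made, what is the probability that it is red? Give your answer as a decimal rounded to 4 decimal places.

0.6615

Under each hypothesis, the probability of the observed sequence is: P(data | r = 1) = (7/8)(1/8)(1/8) = 0.013672; P(data | r = 4) = (4/8)(4/8)(4/8) = 0.125; P(data | r = 5) = (3/8)(5/8)(5/8) = 0.14648; P(data | r = 6) = (2/8)(6/8)(6/8) = 0.14062; P(data | r = 7) = (1/8)(7/8)(7/8) = 0.095703.
The prior-weighted likelihoods are 1/5 · 0.013672 = 0.0027344, 1/5 · 0.125 = 0.025, 1/5 · 0.14648 = 0.029297, 1/5 · 0.14062 = 0.028125, 1/5 · 0.095703 = 0.019141; with total 0.1043.
Normalising, the posterior is P(r = 1 | data) = 0.026217, P(r = 4 | data) = 0.2397, P(r = 5 | data) = 0.2809, P(r = 6 | data) = 0.26966, P(r = 7 | data) = 0.18352.
Averaging over the posterior, P(red next | data) = (1/8)(0.026217) + (1/2)(0.2397) + (5/8)(0.2809) + (3/4)(0.26966) + (7/8)(0.18352) = 0.66152.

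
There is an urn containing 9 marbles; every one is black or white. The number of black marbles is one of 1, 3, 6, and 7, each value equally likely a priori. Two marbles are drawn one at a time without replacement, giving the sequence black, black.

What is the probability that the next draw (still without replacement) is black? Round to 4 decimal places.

0.6154

For each hypothesis, P(data | H) works out to: P(data | r = 1) = (1/9)(0/8) = 0; P(data | r = 3) = (3/9)(2/8) = 1/12; P(data | r = 6) = (6/9)(5/8) = 5/12; P(data | r = 7) = (7/9)(6/8) = 7/12.
Weighting by the prior gives 1/4 · 0 = 0, 1/4 · 1/12 = 1/48, 1/4 · 5/12 = 5/48, 1/4 · 7/12 = 7/48; these sum to 13/48.
Dividing through by the total gives posterior P(r = 1 | data) = 0, P(r = 3 | data) = 1/13, P(r = 6 | data) = 5/13, P(r = 7 | data) = 7/13.
So P(black next | data) = Σ P(black next | H) P(H | data) = (1/7)(1/13) + (4/7)(5/13) + (5/7)(7/13) = 8/13.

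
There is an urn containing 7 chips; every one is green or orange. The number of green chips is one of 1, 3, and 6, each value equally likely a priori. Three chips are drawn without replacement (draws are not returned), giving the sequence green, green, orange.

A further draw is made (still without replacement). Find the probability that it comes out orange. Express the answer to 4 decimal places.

0.3333

The likelihood of the observed sequence under each hypothesis: P(data | r = 1) = (1/7)(0/6) = 0; P(data | r = 3) = (3/7)(2/6)(4/5) = 4/35; P(data | r = 6) = (6/7)(5/6)(1/5) = 1/7.
Multiplying each by its prior: 1/3 · 0 = 0, 1/3 · 4/35 = 4/105, 1/3 · 1/7 = 1/21; summing to 3/35.
Dividing through by the total gives posterior P(r = 1 | data) = 0, P(r = 3 | data) = 4/9, P(r = 6 | data) = 5/9.
Averaging over the posterior, P(orange next | data) = (3/4)(4/9) + (0)(5/9) = 1/3.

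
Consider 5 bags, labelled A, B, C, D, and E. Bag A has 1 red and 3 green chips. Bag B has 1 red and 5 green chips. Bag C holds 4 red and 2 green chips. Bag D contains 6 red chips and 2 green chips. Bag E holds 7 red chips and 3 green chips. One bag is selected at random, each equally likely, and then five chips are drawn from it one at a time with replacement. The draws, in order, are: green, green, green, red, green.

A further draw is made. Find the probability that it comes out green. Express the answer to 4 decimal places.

Compute the likelihood of the observed sequence for each case: P(data | bag A) = (3/4)(3/4)(3/4)(1/4)(3/4) = 0.079102; P(data | bag B) = (5/6)(5/6)(5/6)(1/6)(5/6) = 0.080376; P(data | bag C) = (2/6)(2/6)(2/6)(4/6)(2/6) = 0.0082305; P(data | bag D) = (2/8)(2/8)(2/8)(6/8)(2/8) = 0.0029297; P(data | bag E) = (3/10)(3/10)(3/10)(7/10)(3/10) = 0.00567.
The prior-weighted likelihoods are 1/5 · 0.079102 = 0.01582, 1/5 · 0.080376 = 0.016075, 1/5 · 0.0082305 = 0.0016461, 1/5 · 0.0029297 = 0.00058594, 1/5 · 0.00567 = 0.001134; with total 0.035261.
The posterior is then P(bag A | data) = 0.44866, P(bag B | data) = 0.45588, P(bag C | data) = 0.046682, P(bag D | data) = 0.016617, P(bag E | data) = 0.03216.
The predictive probability is P(green next | data) = (3/4)(0.44866) + (5/6)(0.45588) + (1/3)(0.046682) + (1/4)(0.016617) + (3/10)(0.03216) = 0.74576.

0.7458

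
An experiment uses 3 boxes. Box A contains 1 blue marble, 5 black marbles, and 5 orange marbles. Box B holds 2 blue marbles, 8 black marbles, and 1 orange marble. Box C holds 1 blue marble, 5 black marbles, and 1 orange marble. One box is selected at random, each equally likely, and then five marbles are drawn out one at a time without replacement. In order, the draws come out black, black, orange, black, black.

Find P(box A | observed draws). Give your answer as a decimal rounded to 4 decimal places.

0.1220

Under each hypothesis, the probability of the observed sequence is: P(data | box A) = (5/11)(4/10)(5/9)(3/8)(2/7) = 0.010823; P(data | box B) = (8/11)(7/10)(1/9)(6/8)(5/7) = 0.030303; P(data | box C) = (5/7)(4/6)(1/5)(3/4)(2/3) = 0.047619.
The prior-weighted likelihoods are 1/3 · 0.010823 = 0.0036075, 1/3 · 0.030303 = 0.010101, 1/3 · 0.047619 = 0.015873; these sum to 0.029582.
So P(box A | data) = (0.0036075) / (0.029582) = 0.12195.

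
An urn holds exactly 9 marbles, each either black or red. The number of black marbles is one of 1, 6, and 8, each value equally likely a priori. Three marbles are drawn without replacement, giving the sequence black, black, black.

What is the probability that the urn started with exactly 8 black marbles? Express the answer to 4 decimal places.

0.7368

The likelihood of the observed sequence under each hypothesis: P(data | r = 1) = (1/9)(0/8) = 0; P(data | r = 6) = (6/9)(5/8)(4/7) = 5/21; P(data | r = 8) = (8/9)(7/8)(6/7) = 2/3.
Weighting by the prior gives 1/3 · 0 = 0, 1/3 · 5/21 = 5/63, 1/3 · 2/3 = 2/9; these sum to 19/63.
By Bayes' rule, P(r = 8 | data) = (2/9) / (19/63) = 14/19.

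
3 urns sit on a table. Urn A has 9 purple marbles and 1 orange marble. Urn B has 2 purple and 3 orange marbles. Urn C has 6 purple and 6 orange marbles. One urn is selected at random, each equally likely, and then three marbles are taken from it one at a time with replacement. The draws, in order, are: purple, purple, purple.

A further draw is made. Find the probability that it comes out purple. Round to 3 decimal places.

For each hypothesis, P(data | H) works out to: P(data | urn A) = (9/10)(9/10)(9/10) = 729/1000; P(data | urn B) = (2/5)(2/5)(2/5) = 8/125; P(data | urn C) = (6/12)(6/12)(6/12) = 1/8.
Multiplying each by its prior: 1/3 · 729/1000 = 243/1000, 1/3 · 8/125 = 8/375, 1/3 · 1/8 = 1/24; with total 153/500.
Dividing through by the total gives posterior P(urn A | data) = 0.79412, P(urn B | data) = 0.069717, P(urn C | data) = 0.13617.
The predictive probability is P(purple next | data) = (9/10)(0.79412) + (2/5)(0.069717) + (1/2)(0.13617) = 0.81068.

0.811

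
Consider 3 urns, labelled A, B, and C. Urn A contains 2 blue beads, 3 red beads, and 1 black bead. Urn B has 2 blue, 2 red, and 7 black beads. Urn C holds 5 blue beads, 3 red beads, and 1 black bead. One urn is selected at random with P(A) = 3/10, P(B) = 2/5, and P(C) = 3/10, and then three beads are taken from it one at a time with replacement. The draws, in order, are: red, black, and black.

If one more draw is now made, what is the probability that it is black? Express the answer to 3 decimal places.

0.562

Under each hypothesis, the probability of the observed sequence is: P(data | urn A) = (3/6)(1/6)(1/6) = 0.013889; P(data | urn B) = (2/11)(7/11)(7/11) = 0.073629; P(data | urn C) = (3/9)(1/9)(1/9) = 0.0041152.
Multiplying each by its prior: 3/10 · 0.013889 = 0.0041667, 2/5 · 0.073629 = 0.029452, 3/10 · 0.0041152 = 0.0012346; these sum to 0.034853.
Normalising, the posterior is P(urn A | data) = 0.11955, P(urn B | data) = 0.84503, P(urn C | data) = 0.035422.
The predictive probability is P(black next | data) = (1/6)(0.11955) + (7/11)(0.84503) + (1/9)(0.035422) = 0.56161.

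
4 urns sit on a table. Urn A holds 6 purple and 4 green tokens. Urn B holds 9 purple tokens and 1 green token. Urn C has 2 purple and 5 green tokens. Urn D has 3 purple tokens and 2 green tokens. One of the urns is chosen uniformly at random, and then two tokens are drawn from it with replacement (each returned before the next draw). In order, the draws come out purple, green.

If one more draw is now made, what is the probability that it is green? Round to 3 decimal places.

Compute the likelihood of the observed sequence for each case: P(data | urn A) = (6/10)(4/10) = 0.24; P(data | urn B) = (9/10)(1/10) = 0.09; P(data | urn C) = (2/7)(5/7) = 0.20408; P(data | urn D) = (3/5)(2/5) = 0.24.
The prior-weighted likelihoods are 1/4 · 0.24 = 0.06, 1/4 · 0.09 = 0.0225, 1/4 · 0.20408 = 0.05102, 1/4 · 0.24 = 0.06; summing to 0.19352.
Dividing through by the total gives posterior P(urn A | data) = 0.31004, P(urn B | data) = 0.11627, P(urn C | data) = 0.26364, P(urn D | data) = 0.31004.
The predictive probability is P(green next | data) = (2/5)(0.31004) + (1/10)(0.11627) + (5/7)(0.26364) + (2/5)(0.31004) = 0.44798.

0.448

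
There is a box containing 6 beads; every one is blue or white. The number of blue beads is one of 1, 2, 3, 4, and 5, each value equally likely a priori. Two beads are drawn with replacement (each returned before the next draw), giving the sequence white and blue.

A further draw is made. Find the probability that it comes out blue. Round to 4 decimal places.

Compute the likelihood of the observed sequence for each case: P(data | r = 1) = (5/6)(1/6) = 5/36; P(data | r = 2) = (4/6)(2/6) = 2/9; P(data | r = 3) = (3/6)(3/6) = 1/4; P(data | r = 4) = (2/6)(4/6) = 2/9; P(data | r = 5) = (1/6)(5/6) = 5/36.
Weighting by the prior gives 1/5 · 5/36 = 1/36, 1/5 · 2/9 = 2/45, 1/5 · 1/4 = 1/20, 1/5 · 2/9 = 2/45, 1/5 · 5/36 = 1/36; summing to 7/36.
Dividing through by the total gives posterior P(r = 1 | data) = 1/7, P(r = 2 | data) = 8/35, P(r = 3 | data) = 9/35, P(r = 4 | data) = 8/35, P(r = 5 | data) = 1/7.
Averaging over the posterior, P(blue next | data) = (1/6)(1/7) + (1/3)(8/35) + (1/2)(9/35) + (2/3)(8/35) + (5/6)(1/7) = 1/2.

0.5000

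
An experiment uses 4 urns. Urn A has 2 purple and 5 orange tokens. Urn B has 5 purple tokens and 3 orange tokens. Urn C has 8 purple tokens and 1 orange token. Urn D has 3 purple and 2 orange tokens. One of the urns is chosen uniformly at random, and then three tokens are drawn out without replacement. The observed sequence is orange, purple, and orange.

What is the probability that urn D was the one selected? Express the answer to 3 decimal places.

0.263

Under each hypothesis, the probability of the observed sequence is: P(data | urn A) = (5/7)(2/6)(4/5) = 0.19048; P(data | urn B) = (3/8)(5/7)(2/6) = 0.089286; P(data | urn C) = (1/9)(8/8)(0/7) = 0; P(data | urn D) = (2/5)(3/4)(1/3) = 0.1.
Weighting by the prior gives 1/4 · 0.19048 = 0.047619, 1/4 · 0.089286 = 0.022321, 1/4 · 0 = 0, 1/4 · 0.1 = 0.025; with total 0.09494.
So P(urn D | data) = (0.025) / (0.09494) = 0.26332.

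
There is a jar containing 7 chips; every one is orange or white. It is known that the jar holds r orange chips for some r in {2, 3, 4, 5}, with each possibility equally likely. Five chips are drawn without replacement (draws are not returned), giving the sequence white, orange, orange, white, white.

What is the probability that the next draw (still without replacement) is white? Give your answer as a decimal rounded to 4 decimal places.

0.5714

Under each hypothesis, the probability of the observed sequence is: P(data | r = 2) = (5/7)(2/6)(1/5)(4/4)(3/3) = 1/21; P(data | r = 3) = (4/7)(3/6)(2/5)(3/4)(2/3) = 2/35; P(data | r = 4) = (3/7)(4/6)(3/5)(2/4)(1/3) = 1/35; P(data | r = 5) = (2/7)(5/6)(4/5)(1/4)(0/3) = 0.
Weighting by the prior gives 1/4 · 1/21 = 1/84, 1/4 · 2/35 = 1/70, 1/4 · 1/35 = 1/140, 1/4 · 0 = 0; these sum to 1/30.
The posterior is then P(r = 2 | data) = 5/14, P(r = 3 | data) = 3/7, P(r = 4 | data) = 3/14, P(r = 5 | data) = 0.
Averaging over the posterior, P(white next | data) = (1)(5/14) + (1/2)(3/7) + (0)(3/14) = 4/7.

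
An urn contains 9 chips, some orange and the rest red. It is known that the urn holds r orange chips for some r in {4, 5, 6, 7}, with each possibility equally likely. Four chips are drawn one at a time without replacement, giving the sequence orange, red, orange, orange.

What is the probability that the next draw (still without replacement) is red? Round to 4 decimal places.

0.4105

The likelihood of the observed sequence under each hypothesis: P(data | r = 4) = (4/9)(5/8)(3/7)(2/6) = 0.039683; P(data | r = 5) = (5/9)(4/8)(4/7)(3/6) = 0.079365; P(data | r = 6) = (6/9)(3/8)(5/7)(4/6) = 0.11905; P(data | r = 7) = (7/9)(2/8)(6/7)(5/6) = 0.13889.
Multiplying each by its prior: 1/4 · 0.039683 = 0.0099206, 1/4 · 0.079365 = 0.019841, 1/4 · 0.11905 = 0.029762, 1/4 · 0.13889 = 0.034722; these sum to 0.094246.
The posterior is then P(r = 4 | data) = 0.10526, P(r = 5 | data) = 0.21053, P(r = 6 | data) = 0.31579, P(r = 7 | data) = 0.36842.
The predictive probability is P(red next | data) = (4/5)(0.10526) + (3/5)(0.21053) + (2/5)(0.31579) + (1/5)(0.36842) = 0.41053.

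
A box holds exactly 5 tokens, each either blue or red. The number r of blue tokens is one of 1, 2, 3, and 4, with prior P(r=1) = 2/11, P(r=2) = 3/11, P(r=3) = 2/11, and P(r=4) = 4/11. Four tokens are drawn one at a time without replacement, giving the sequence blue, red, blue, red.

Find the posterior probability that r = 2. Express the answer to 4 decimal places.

For each hypothesis, P(data | H) works out to: P(data | r = 1) = (1/5)(4/4)(0/3) = 0; P(data | r = 2) = (2/5)(3/4)(1/3)(2/2) = 1/10; P(data | r = 3) = (3/5)(2/4)(2/3)(1/2) = 1/10; P(data | r = 4) = (4/5)(1/4)(3/3)(0/2) = 0.
Multiplying each by its prior: 2/11 · 0 = 0, 3/11 · 1/10 = 3/110, 2/11 · 1/10 = 1/55, 4/11 · 0 = 0; summing to 1/22.
By Bayes' rule, P(r = 2 | data) = (3/110) / (1/22) = 3/5.

0.6000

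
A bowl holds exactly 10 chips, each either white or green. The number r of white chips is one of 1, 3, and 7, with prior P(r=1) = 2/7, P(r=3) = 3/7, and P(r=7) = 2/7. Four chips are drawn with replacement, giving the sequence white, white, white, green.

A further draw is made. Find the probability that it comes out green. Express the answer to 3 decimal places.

0.390

Compute the likelihood of the observed sequence for each case: P(data | r = 1) = (1/10)(1/10)(1/10)(9/10) = 0.0009; P(data | r = 3) = (3/10)(3/10)(3/10)(7/10) = 0.0189; P(data | r = 7) = (7/10)(7/10)(7/10)(3/10) = 0.1029.
Weighting by the prior gives 2/7 · 0.0009 = 0.00025714, 3/7 · 0.0189 = 0.0081, 2/7 · 0.1029 = 0.0294; with total 0.037757.
Normalising, the posterior is P(r = 1 | data) = 0.0068104, P(r = 3 | data) = 0.21453, P(r = 7 | data) = 0.77866.
Averaging over the posterior, P(green next | data) = (9/10)(0.0068104) + (7/10)(0.21453) + (3/10)(0.77866) = 0.3899.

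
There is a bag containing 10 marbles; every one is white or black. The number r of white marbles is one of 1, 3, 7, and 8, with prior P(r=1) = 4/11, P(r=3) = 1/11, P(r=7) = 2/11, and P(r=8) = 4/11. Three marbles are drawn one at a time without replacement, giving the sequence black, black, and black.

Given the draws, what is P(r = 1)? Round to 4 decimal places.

0.9008

For each hypothesis, P(data | H) works out to: P(data | r = 1) = (9/10)(8/9)(7/8) = 0.7; P(data | r = 3) = (7/10)(6/9)(5/8) = 0.29167; P(data | r = 7) = (3/10)(2/9)(1/8) = 0.0083333; P(data | r = 8) = (2/10)(1/9)(0/8) = 0.
Multiplying each by its prior: 4/11 · 0.7 = 0.25455, 1/11 · 0.29167 = 0.026515, 2/11 · 0.0083333 = 0.0015152, 4/11 · 0 = 0; with total 0.28258.
By Bayes' rule, P(r = 1 | data) = (0.25455) / (0.28258) = 0.9008.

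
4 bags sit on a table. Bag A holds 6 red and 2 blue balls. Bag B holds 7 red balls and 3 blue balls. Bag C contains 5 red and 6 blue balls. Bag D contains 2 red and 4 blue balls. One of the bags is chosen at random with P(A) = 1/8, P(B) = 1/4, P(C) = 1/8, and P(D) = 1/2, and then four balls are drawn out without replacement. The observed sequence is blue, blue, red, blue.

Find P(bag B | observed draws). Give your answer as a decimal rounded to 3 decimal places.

Compute the likelihood of the observed sequence for each case: P(data | bag A) = (2/8)(1/7)(6/6)(0/5) = 0; P(data | bag B) = (3/10)(2/9)(7/8)(1/7) = 0.0083333; P(data | bag C) = (6/11)(5/10)(5/9)(4/8) = 0.075758; P(data | bag D) = (4/6)(3/5)(2/4)(2/3) = 0.13333.
Weighting by the prior gives 1/8 · 0 = 0, 1/4 · 0.0083333 = 0.0020833, 1/8 · 0.075758 = 0.0094697, 1/2 · 0.13333 = 0.066667; with total 0.07822.
Hence P(bag B | data) = (0.0020833) / (0.07822) = 0.026634.

0.027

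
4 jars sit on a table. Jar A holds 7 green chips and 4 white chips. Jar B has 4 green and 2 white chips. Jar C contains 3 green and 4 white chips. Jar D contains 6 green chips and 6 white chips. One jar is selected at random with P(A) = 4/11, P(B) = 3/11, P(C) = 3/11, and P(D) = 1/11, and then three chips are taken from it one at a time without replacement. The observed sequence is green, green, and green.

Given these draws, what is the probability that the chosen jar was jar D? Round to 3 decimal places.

0.056

The likelihood of the observed sequence under each hypothesis: P(data | jar A) = (7/11)(6/10)(5/9) = 0.21212; P(data | jar B) = (4/6)(3/5)(2/4) = 0.2; P(data | jar C) = (3/7)(2/6)(1/5) = 0.028571; P(data | jar D) = (6/12)(5/11)(4/10) = 0.090909.
Weighting by the prior gives 4/11 · 0.21212 = 0.077135, 3/11 · 0.2 = 0.054545, 3/11 · 0.028571 = 0.0077922, 1/11 · 0.090909 = 0.0082645; with total 0.14774.
Therefore the posterior P(jar D | data) = (0.0082645) / (0.14774) = 0.05594.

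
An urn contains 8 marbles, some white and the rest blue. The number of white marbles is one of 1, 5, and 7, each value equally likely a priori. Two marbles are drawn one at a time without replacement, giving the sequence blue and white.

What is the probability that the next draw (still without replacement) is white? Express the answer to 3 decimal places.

0.586

For each hypothesis, P(data | H) works out to: P(data | r = 1) = (7/8)(1/7) = 1/8; P(data | r = 5) = (3/8)(5/7) = 15/56; P(data | r = 7) = (1/8)(7/7) = 1/8.
Weighting by the prior gives 1/3 · 1/8 = 1/24, 1/3 · 15/56 = 5/56, 1/3 · 1/8 = 1/24; with total 29/168.
Normalising, the posterior is P(r = 1 | data) = 7/29, P(r = 5 | data) = 15/29, P(r = 7 | data) = 7/29.
So P(white next | data) = Σ P(white next | H) P(H | data) = (0)(7/29) + (2/3)(15/29) + (1)(7/29) = 17/29.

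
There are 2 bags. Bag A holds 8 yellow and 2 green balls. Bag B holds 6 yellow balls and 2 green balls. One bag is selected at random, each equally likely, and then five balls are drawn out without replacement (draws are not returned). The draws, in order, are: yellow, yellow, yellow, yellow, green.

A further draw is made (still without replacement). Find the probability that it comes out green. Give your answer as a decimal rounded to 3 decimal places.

Compute the likelihood of the observed sequence for each case: P(data | bag A) = (8/10)(7/9)(6/8)(5/7)(2/6) = 1/9; P(data | bag B) = (6/8)(5/7)(4/6)(3/5)(2/4) = 3/28.
The prior-weighted likelihoods are 1/2 · 1/9 = 1/18, 1/2 · 3/28 = 3/56; summing to 55/504.
Dividing through by the total gives posterior P(bag A | data) = 28/55, P(bag B | data) = 27/55.
Averaging over the posterior, P(green next | data) = (1/5)(28/55) + (1/3)(27/55) = 73/275.

0.265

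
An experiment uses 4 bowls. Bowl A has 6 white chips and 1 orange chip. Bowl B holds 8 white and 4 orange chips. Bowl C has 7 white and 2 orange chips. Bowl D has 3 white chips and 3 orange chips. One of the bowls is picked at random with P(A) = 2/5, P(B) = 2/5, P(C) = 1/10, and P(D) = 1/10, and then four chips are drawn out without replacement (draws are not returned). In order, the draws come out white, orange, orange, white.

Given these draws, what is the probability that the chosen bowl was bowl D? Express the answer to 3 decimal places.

0.282

Compute the likelihood of the observed sequence for each case: P(data | bowl A) = (6/7)(1/6)(0/5) = 0; P(data | bowl B) = (8/12)(4/11)(3/10)(7/9) = 0.056566; P(data | bowl C) = (7/9)(2/8)(1/7)(6/6) = 0.027778; P(data | bowl D) = (3/6)(3/5)(2/4)(2/3) = 0.1.
The prior-weighted likelihoods are 2/5 · 0 = 0, 2/5 · 0.056566 = 0.022626, 1/10 · 0.027778 = 0.0027778, 1/10 · 0.1 = 0.01; summing to 0.035404.
Hence P(bowl D | data) = (0.01) / (0.035404) = 0.28245.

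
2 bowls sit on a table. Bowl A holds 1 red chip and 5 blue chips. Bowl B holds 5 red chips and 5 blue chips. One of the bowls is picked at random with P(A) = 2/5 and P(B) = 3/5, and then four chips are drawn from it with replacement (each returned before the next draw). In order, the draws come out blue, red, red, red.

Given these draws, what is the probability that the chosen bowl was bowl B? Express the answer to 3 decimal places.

For each hypothesis, P(data | H) works out to: P(data | bowl A) = (5/6)(1/6)(1/6)(1/6) = 0.003858; P(data | bowl B) = (5/10)(5/10)(5/10)(5/10) = 0.0625.
Multiplying each by its prior: 2/5 · 0.003858 = 0.0015432, 3/5 · 0.0625 = 0.0375; these sum to 0.039043.
By Bayes' rule, P(bowl B | data) = (0.0375) / (0.039043) = 0.96047.

0.960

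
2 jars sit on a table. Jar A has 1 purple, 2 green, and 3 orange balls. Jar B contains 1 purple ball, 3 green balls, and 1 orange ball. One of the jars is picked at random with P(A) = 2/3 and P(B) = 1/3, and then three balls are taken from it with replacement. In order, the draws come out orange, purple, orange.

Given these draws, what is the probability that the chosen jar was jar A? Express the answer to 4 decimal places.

Under each hypothesis, the probability of the observed sequence is: P(data | jar A) = (3/6)(1/6)(3/6) = 0.041667; P(data | jar B) = (1/5)(1/5)(1/5) = 0.008.
Weighting by the prior gives 2/3 · 0.041667 = 0.027778, 1/3 · 0.008 = 0.0026667; these sum to 0.030444.
Therefore the posterior P(jar A | data) = (0.027778) / (0.030444) = 0.91241.

0.9124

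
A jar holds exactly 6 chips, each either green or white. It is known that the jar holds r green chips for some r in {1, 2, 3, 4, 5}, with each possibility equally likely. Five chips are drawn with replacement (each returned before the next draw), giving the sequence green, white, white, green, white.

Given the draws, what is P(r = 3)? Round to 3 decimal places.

Under each hypothesis, the probability of the observed sequence is: P(data | r = 1) = (1/6)(5/6)(5/6)(1/6)(5/6) = 0.016075; P(data | r = 2) = (2/6)(4/6)(4/6)(2/6)(4/6) = 0.032922; P(data | r = 3) = (3/6)(3/6)(3/6)(3/6)(3/6) = 0.03125; P(data | r = 4) = (4/6)(2/6)(2/6)(4/6)(2/6) = 0.016461; P(data | r = 5) = (5/6)(1/6)(1/6)(5/6)(1/6) = 0.003215.
Weighting by the prior gives 1/5 · 0.016075 = 0.003215, 1/5 · 0.032922 = 0.0065844, 1/5 · 0.03125 = 0.00625, 1/5 · 0.016461 = 0.0032922, 1/5 · 0.003215 = 0.000643; with total 0.019985.
By Bayes' rule, P(r = 3 | data) = (0.00625) / (0.019985) = 0.31274.

0.313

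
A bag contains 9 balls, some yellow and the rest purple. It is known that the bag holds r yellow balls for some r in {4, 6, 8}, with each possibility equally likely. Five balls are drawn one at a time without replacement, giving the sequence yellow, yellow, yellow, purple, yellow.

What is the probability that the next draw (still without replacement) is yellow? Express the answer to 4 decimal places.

0.7708

For each hypothesis, P(data | H) works out to: P(data | r = 4) = (4/9)(3/8)(2/7)(5/6)(1/5) = 1/126; P(data | r = 6) = (6/9)(5/8)(4/7)(3/6)(3/5) = 1/14; P(data | r = 8) = (8/9)(7/8)(6/7)(1/6)(5/5) = 1/9.
The prior-weighted likelihoods are 1/3 · 1/126 = 1/378, 1/3 · 1/14 = 1/42, 1/3 · 1/9 = 1/27; these sum to 4/63.
Normalising, the posterior is P(r = 4 | data) = 1/24, P(r = 6 | data) = 3/8, P(r = 8 | data) = 7/12.
So P(yellow next | data) = Σ P(yellow next | H) P(H | data) = (0)(1/24) + (1/2)(3/8) + (1)(7/12) = 37/48.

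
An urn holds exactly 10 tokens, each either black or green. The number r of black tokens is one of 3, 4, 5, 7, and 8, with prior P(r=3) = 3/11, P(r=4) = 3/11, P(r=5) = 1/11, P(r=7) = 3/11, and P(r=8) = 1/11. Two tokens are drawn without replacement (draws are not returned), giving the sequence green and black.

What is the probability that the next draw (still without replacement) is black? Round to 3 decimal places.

0.487

Compute the likelihood of the observed sequence for each case: P(data | r = 3) = (7/10)(3/9) = 7/30; P(data | r = 4) = (6/10)(4/9) = 4/15; P(data | r = 5) = (5/10)(5/9) = 5/18; P(data | r = 7) = (3/10)(7/9) = 7/30; P(data | r = 8) = (2/10)(8/9) = 8/45.
Weighting by the prior gives 3/11 · 7/30 = 7/110, 3/11 · 4/15 = 4/55, 1/11 · 5/18 = 5/198, 3/11 · 7/30 = 7/110, 1/11 · 8/45 = 8/495; summing to 239/990.
Dividing through by the total gives posterior P(r = 3 | data) = 63/239, P(r = 4 | data) = 72/239, P(r = 5 | data) = 25/239, P(r = 7 | data) = 63/239, P(r = 8 | data) = 16/239.
Averaging over the posterior, P(black next | data) = (1/4)(63/239) + (3/8)(72/239) + (1/2)(25/239) + (3/4)(63/239) + (7/8)(16/239) = 233/478.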